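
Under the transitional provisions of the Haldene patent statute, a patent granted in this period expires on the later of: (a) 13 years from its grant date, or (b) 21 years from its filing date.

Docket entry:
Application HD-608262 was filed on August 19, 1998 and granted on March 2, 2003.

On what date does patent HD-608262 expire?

August 19, 2019

(a) grant + 13 years → 2 March 2016.
(b) filing + 21 years → 19 August 2019.
Later of the two: 19 August 2019.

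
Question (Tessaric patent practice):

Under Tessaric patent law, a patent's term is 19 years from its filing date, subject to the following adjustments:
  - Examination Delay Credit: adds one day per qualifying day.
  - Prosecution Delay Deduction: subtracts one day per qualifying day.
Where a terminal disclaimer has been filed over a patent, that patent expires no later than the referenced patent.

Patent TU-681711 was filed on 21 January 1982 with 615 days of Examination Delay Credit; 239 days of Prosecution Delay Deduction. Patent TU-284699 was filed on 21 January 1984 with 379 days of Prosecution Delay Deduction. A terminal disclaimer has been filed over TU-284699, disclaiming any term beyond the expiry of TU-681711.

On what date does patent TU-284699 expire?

January 7, 2002

Natural term of TU-284699:
  Base: filing + 19 years → 21 January 2003.
  Prosecution Delay Deduction: −379 days → 7 January 2002.
Expiry of referenced patent TU-681711:
  Base: filing + 19 years → 21 January 2001.
  Examination Delay Credit: +615 days → 28 September 2002.
  Prosecution Delay Deduction: −239 days → 1 February 2002.
Terminal disclaimer: TU-284699 expires on the earlier of 7 January 2002 and 1 February 2002.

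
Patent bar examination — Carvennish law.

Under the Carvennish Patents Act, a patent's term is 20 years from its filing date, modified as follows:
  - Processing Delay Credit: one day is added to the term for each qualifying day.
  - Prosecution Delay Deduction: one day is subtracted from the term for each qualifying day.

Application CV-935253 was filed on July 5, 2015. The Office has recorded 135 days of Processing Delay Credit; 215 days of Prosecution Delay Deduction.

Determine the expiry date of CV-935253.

Base term: filing date + 20 years → 5 July 2035.
Processing Delay Credit: +135 days → 17 November 2035.
Prosecution Delay Deduction: −215 days → 16 April 2035.

2035-04-16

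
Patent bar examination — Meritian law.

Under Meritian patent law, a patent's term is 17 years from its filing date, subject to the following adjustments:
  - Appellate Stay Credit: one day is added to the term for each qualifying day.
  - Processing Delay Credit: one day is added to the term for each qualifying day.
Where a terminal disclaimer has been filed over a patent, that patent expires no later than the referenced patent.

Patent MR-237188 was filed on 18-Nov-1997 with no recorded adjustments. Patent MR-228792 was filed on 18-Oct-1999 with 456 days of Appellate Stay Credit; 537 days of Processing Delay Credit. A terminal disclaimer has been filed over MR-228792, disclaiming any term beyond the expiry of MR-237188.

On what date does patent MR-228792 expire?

Natural term of MR-228792:
  Base: filing + 17 years → 18 October 2016.
  Appellate Stay Credit: +456 days → 17 January 2018.
  Processing Delay Credit: +537 days → 8 July 2019.
Expiry of referenced patent MR-237188:
  Base: filing + 17 years → 18 November 2014.
Terminal disclaimer: MR-228792 expires on the earlier of 8 July 2019 and 18 November 2014.

November 18, 2014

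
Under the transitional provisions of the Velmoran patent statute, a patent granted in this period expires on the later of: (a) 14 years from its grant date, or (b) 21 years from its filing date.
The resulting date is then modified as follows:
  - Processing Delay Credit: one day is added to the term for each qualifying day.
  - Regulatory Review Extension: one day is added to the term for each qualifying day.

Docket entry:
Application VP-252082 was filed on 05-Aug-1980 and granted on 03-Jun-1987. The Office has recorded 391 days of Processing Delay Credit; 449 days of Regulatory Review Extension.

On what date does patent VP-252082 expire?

(a) grant + 14 years → 3 June 2001.
(b) filing + 21 years → 5 August 2001.
Later of the two: 5 August 2001.
Processing Delay Credit: +391 days → 31 August 2002.
Regulatory Review Extension: +449 days → 23 November 2003.

November 23, 2003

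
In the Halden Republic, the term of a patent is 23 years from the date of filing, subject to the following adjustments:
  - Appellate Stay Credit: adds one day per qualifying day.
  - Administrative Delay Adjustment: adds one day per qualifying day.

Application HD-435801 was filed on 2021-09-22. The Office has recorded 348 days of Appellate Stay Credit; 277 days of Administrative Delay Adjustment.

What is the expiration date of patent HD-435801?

Base term: filing date + 23 years → 22 September 2044.
Appellate Stay Credit: +348 days → 5 September 2045.
Administrative Delay Adjustment: +277 days → 9 June 2046.

June 9, 2046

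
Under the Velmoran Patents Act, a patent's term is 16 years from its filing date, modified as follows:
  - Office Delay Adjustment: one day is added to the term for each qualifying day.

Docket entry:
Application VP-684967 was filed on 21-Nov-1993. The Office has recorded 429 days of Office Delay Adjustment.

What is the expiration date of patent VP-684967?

January 24, 2011

Base term: filing date + 16 years → 21 November 2009.
Office Delay Adjustment: +429 days → 24 January 2011.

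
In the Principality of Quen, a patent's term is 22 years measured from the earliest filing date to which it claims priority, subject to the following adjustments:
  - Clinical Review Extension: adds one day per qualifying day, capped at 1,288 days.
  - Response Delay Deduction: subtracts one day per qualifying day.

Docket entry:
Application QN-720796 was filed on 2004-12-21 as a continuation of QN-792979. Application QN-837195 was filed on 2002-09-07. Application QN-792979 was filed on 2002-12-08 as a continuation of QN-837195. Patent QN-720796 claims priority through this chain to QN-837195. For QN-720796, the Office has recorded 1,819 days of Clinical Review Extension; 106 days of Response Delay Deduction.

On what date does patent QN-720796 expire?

December 3, 2027

Earliest priority filing: 7 September 2002.
Base term: 7 September 2002 + 22 years → 7 September 2024.
Clinical Review Extension: 1819 days claimed exceeds the 1288-day cap, so +1288 days → 18 March 2028.
Response Delay Deduction: −106 days → 3 December 2027.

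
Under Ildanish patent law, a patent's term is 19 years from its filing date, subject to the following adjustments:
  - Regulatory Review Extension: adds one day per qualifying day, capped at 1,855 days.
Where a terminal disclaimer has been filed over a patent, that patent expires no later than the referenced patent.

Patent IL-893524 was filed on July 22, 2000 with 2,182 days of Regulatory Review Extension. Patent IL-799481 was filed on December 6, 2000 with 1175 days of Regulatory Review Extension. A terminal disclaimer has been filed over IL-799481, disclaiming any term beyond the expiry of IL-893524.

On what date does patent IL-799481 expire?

February 23, 2023

Natural term of IL-799481:
  Base: filing + 19 years → 6 December 2019.
  Regulatory Review Extension: 1175 days (within the 1855-day cap) → +1175 days → 23 February 2023.
Expiry of referenced patent IL-893524:
  Base: filing + 19 years → 22 July 2019.
  Regulatory Review Extension: 2182 days claimed exceeds the 1855-day cap, so +1855 days → 19 August 2024.
Terminal disclaimer: IL-799481 expires on the earlier of 23 February 2023 and 19 August 2024.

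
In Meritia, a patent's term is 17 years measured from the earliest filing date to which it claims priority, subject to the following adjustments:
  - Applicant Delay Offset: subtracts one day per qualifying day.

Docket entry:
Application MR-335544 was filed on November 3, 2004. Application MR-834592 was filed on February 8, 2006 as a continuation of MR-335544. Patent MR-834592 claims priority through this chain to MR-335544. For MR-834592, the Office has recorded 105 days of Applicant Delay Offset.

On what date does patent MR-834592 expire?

Earliest priority filing: 3 November 2004.
Base term: 3 November 2004 + 17 years → 3 November 2021.
Applicant Delay Offset: −105 days → 21 July 2021.

2021-07-21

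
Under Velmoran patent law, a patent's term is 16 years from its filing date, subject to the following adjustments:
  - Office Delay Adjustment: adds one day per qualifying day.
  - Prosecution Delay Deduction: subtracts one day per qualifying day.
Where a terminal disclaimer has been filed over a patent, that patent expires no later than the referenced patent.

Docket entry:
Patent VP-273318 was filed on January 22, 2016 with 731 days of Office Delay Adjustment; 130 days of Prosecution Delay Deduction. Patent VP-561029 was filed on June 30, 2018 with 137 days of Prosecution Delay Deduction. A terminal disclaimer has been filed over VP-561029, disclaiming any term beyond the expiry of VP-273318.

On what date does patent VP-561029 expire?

2033-09-14

Natural term of VP-561029:
  Base: filing + 16 years → 30 June 2034.
  Prosecution Delay Deduction: −137 days → 13 February 2034.
Expiry of referenced patent VP-273318:
  Base: filing + 16 years → 22 January 2032.
  Office Delay Adjustment: +731 days → 22 January 2034.
  Prosecution Delay Deduction: −130 days → 14 September 2033.
Terminal disclaimer: VP-561029 expires on the earlier of 13 February 2034 and 14 September 2033.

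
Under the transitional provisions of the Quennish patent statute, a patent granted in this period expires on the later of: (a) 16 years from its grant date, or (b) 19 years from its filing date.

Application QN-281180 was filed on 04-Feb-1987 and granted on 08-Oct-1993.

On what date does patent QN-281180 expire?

(a) grant + 16 years → 8 October 2009.
(b) filing + 19 years → 4 February 2006.
Later of the two: 8 October 2009.

2009-10-08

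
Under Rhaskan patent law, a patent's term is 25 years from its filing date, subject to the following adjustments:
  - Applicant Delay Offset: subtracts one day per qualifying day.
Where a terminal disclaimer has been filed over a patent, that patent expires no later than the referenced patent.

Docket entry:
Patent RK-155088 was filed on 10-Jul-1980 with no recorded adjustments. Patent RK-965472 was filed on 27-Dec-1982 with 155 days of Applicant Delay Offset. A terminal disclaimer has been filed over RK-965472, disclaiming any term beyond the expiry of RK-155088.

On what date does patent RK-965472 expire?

2005-07-10

Natural term of RK-965472:
  Base: filing + 25 years → 27 December 2007.
  Applicant Delay Offset: −155 days → 25 July 2007.
Expiry of referenced patent RK-155088:
  Base: filing + 25 years → 10 July 2005.
Terminal disclaimer: RK-965472 expires on the earlier of 25 July 2007 and 10 July 2005.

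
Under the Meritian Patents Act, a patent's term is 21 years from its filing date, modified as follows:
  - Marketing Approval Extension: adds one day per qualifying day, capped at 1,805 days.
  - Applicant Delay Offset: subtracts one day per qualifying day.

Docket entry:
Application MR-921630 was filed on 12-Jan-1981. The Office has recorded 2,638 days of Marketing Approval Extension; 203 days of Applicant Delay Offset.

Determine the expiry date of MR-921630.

Base term: filing date + 21 years → 12 January 2002.
Marketing Approval Extension: 2638 days claimed exceeds the 1805-day cap, so +1805 days → 22 December 2006.
Applicant Delay Offset: −203 days → 2 June 2006.

June 2, 2006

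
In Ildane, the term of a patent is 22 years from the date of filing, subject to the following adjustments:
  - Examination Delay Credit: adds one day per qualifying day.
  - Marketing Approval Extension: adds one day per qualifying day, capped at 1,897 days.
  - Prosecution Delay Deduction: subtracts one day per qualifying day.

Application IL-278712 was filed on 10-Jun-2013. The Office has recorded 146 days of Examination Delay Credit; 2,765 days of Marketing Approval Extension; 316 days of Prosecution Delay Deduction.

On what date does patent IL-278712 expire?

Base term: filing date + 22 years → 10 June 2035.
Examination Delay Credit: +146 days → 3 November 2035.
Marketing Approval Extension: 2765 days claimed exceeds the 1897-day cap, so +1897 days → 12 January 2041.
Prosecution Delay Deduction: −316 days → 2 March 2040.

March 2, 2040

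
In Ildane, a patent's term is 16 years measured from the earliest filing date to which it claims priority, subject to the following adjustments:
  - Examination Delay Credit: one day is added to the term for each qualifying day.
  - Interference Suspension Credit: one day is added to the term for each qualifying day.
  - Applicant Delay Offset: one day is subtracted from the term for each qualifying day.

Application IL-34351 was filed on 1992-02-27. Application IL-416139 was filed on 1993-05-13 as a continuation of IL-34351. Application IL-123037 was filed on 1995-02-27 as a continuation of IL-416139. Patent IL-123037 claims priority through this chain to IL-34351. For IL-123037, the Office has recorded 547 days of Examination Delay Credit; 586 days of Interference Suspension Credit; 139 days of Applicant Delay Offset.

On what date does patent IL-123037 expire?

November 17, 2010

Earliest priority filing: 27 February 1992.
Base term: 27 February 1992 + 16 years → 27 February 2008.
Examination Delay Credit: +547 days → 27 August 2009.
Interference Suspension Credit: +586 days → 5 April 2011.
Applicant Delay Offset: −139 days → 17 November 2010.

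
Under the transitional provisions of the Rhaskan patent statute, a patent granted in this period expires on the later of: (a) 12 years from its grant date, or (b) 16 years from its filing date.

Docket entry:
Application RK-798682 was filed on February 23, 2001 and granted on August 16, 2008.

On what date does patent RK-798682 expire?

(a) grant + 12 years → 16 August 2020.
(b) filing + 16 years → 23 February 2017.
Later of the two: 16 August 2020.

2020-08-16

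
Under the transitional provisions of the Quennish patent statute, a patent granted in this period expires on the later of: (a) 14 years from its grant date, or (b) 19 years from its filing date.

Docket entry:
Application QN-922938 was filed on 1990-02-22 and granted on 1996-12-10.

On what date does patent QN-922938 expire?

December 10, 2010

(a) grant + 14 years → 10 December 2010.
(b) filing + 19 years → 22 February 2009.
Later of the two: 10 December 2010.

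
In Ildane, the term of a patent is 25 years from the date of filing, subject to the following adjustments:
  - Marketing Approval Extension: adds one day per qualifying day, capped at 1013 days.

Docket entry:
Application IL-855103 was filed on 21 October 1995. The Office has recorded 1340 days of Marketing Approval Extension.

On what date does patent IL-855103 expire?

July 31, 2023

Base term: filing date + 25 years → 21 October 2020.
Marketing Approval Extension: 1340 days claimed exceeds the 1013-day cap, so +1013 days → 31 July 2023.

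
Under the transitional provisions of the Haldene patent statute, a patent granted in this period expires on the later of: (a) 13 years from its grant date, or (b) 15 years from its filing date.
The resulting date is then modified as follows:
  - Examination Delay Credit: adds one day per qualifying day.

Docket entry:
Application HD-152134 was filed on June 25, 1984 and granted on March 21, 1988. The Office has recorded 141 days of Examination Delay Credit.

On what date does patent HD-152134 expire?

2001-08-09

(a) grant + 13 years → 21 March 2001.
(b) filing + 15 years → 25 June 1999.
Later of the two: 21 March 2001.
Examination Delay Credit: +141 days → 9 August 2001.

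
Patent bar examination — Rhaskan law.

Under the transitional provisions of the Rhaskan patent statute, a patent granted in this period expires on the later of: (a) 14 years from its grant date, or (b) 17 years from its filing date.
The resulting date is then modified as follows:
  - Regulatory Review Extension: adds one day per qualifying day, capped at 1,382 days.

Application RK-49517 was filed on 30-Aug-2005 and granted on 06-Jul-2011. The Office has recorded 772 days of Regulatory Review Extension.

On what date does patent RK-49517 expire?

August 17, 2027

(a) grant + 14 years → 6 July 2025.
(b) filing + 17 years → 30 August 2022.
Later of the two: 6 July 2025.
Regulatory Review Extension: 772 days (within the 1382-day cap) → +772 days → 17 August 2027.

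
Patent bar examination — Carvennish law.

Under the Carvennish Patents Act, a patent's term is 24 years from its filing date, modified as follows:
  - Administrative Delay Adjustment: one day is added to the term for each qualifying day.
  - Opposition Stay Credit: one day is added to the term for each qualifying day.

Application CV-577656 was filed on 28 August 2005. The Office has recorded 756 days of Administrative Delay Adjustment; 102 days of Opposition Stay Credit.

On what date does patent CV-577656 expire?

Base term: filing date + 24 years → 28 August 2029.
Administrative Delay Adjustment: +756 days → 23 September 2031.
Opposition Stay Credit: +102 days → 3 January 2032.

2032-01-03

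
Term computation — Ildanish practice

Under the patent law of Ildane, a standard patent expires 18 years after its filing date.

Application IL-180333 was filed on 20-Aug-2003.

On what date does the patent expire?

Filing date + 18 years → 20 August 2021.

August 20, 2021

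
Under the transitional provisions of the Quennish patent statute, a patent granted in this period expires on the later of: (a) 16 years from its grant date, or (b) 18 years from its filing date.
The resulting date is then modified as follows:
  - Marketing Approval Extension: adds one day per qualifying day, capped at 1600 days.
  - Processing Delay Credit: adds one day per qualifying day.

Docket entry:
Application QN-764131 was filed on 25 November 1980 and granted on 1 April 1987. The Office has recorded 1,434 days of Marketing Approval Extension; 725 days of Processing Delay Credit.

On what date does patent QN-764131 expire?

2009-02-27

(a) grant + 16 years → 1 April 2003.
(b) filing + 18 years → 25 November 1998.
Later of the two: 1 April 2003.
Marketing Approval Extension: 1434 days (within the 1600-day cap) → +1434 days → 5 March 2007.
Processing Delay Credit: +725 days → 27 February 2009.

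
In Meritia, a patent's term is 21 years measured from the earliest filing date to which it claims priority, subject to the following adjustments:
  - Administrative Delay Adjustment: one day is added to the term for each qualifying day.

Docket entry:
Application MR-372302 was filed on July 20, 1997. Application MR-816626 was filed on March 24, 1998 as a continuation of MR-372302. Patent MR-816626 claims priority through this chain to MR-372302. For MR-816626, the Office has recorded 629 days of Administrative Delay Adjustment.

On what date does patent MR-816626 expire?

Earliest priority filing: 20 July 1997.
Base term: 20 July 1997 + 21 years → 20 July 2018.
Administrative Delay Adjustment: +629 days → 9 April 2020.

April 9, 2020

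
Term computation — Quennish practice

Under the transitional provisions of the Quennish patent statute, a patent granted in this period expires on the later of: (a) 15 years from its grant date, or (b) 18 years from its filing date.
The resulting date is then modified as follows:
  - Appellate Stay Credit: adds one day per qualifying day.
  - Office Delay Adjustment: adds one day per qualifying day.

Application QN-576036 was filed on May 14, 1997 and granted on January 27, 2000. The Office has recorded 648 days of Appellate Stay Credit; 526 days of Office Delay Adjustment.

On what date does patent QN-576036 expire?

2018-07-31

(a) grant + 15 years → 27 January 2015.
(b) filing + 18 years → 14 May 2015.
Later of the two: 14 May 2015.
Appellate Stay Credit: +648 days → 20 February 2017.
Office Delay Adjustment: +526 days → 31 July 2018.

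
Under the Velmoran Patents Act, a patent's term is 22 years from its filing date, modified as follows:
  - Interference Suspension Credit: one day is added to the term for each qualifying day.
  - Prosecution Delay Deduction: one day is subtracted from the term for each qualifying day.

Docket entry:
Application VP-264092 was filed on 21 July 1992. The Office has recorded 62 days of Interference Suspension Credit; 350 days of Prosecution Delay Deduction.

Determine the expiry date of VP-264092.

October 6, 2013

Base term: filing date + 22 years → 21 July 2014.
Interference Suspension Credit: +62 days → 21 September 2014.
Prosecution Delay Deduction: −350 days → 6 October 2013.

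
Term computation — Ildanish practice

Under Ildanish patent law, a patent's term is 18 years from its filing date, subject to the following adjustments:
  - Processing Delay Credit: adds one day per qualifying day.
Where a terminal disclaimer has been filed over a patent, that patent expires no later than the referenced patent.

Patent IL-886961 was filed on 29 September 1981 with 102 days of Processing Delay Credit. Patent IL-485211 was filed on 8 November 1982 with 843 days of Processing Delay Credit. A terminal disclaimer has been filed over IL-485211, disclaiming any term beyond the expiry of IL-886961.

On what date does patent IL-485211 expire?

Natural term of IL-485211:
  Base: filing + 18 years → 8 November 2000.
  Processing Delay Credit: +843 days → 1 March 2003.
Expiry of referenced patent IL-886961:
  Base: filing + 18 years → 29 September 1999.
  Processing Delay Credit: +102 days → 9 January 2000.
Terminal disclaimer: IL-485211 expires on the earlier of 1 March 2003 and 9 January 2000.

January 9, 2000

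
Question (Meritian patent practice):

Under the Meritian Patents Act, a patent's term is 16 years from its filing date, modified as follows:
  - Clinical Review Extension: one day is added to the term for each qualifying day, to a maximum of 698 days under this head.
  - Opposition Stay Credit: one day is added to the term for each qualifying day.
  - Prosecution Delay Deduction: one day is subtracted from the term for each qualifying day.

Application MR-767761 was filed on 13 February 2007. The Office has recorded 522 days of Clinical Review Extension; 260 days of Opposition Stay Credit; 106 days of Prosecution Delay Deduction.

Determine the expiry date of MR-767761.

December 20, 2024

Base term: filing date + 16 years → 13 February 2023.
Clinical Review Extension: 522 days (within the 698-day cap) → +522 days → 19 July 2024.
Opposition Stay Credit: +260 days → 5 April 2025.
Prosecution Delay Deduction: −106 days → 20 December 2024.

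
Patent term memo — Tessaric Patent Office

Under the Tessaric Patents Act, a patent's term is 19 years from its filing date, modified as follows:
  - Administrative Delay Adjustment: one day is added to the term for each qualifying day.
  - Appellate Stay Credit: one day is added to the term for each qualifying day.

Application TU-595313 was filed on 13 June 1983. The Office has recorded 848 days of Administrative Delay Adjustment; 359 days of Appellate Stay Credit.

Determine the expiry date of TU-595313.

Base term: filing date + 19 years → 13 June 2002.
Administrative Delay Adjustment: +848 days → 8 October 2004.
Appellate Stay Credit: +359 days → 2 October 2005.

2005-10-02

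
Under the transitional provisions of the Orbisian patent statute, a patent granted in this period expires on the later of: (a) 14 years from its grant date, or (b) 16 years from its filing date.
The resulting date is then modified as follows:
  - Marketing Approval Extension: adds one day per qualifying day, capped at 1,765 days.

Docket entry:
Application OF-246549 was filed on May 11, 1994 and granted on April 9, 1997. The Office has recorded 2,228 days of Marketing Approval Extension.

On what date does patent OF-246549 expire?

2016-02-07

(a) grant + 14 years → 9 April 2011.
(b) filing + 16 years → 11 May 2010.
Later of the two: 9 April 2011.
Marketing Approval Extension: 2228 days claimed exceeds the 1765-day cap, so +1765 days → 7 February 2016.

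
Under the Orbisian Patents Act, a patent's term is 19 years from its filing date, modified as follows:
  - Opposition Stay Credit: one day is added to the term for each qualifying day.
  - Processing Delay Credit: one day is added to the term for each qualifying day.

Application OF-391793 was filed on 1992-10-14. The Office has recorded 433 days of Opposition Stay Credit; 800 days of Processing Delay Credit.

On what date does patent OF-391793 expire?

February 28, 2015

Base term: filing date + 19 years → 14 October 2011.
Opposition Stay Credit: +433 days → 20 December 2012.
Processing Delay Credit: +800 days → 28 February 2015.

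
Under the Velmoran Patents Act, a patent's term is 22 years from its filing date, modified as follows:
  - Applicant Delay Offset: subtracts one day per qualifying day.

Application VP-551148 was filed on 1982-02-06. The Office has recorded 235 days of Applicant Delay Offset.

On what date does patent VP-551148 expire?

2003-06-16

Base term: filing date + 22 years → 6 February 2004.
Applicant Delay Offset: −235 days → 16 June 2003.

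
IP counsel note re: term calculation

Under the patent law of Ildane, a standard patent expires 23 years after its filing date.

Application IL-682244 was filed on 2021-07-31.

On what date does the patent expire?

2044-07-31

Filing date + 23 years → 31 July 2044.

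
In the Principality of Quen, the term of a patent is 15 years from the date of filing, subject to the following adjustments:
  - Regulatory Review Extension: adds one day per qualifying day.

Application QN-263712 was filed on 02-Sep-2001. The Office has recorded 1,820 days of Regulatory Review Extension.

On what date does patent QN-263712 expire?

Base term: filing date + 15 years → 2 September 2016.
Regulatory Review Extension: +1820 days → 27 August 2021.

2021-08-27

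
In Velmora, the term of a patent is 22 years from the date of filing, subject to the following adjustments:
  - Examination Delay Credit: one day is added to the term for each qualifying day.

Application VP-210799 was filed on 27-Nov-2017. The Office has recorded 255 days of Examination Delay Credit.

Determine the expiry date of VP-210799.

Base term: filing date + 22 years → 27 November 2039.
Examination Delay Credit: +255 days → 8 August 2040.

August 8, 2040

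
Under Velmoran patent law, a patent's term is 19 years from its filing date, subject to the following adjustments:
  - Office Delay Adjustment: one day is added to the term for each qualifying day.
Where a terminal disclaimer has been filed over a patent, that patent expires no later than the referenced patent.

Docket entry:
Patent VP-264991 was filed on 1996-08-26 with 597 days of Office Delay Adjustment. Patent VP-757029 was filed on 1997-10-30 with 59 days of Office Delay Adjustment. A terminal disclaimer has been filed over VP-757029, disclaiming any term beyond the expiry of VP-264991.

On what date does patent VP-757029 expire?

Natural term of VP-757029:
  Base: filing + 19 years → 30 October 2016.
  Office Delay Adjustment: +59 days → 28 December 2016.
Expiry of referenced patent VP-264991:
  Base: filing + 19 years → 26 August 2015.
  Office Delay Adjustment: +597 days → 14 April 2017.
Terminal disclaimer: VP-757029 expires on the earlier of 28 December 2016 and 14 April 2017.

2016-12-28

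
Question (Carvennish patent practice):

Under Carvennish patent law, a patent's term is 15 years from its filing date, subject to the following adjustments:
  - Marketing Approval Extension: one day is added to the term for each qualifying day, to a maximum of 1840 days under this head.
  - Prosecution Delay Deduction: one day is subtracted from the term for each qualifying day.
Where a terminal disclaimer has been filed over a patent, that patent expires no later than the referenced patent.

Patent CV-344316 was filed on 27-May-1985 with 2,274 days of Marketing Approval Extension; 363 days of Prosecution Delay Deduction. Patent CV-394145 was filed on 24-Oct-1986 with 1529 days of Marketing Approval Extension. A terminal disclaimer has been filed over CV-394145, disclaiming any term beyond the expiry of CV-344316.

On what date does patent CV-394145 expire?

June 12, 2004

Natural term of CV-394145:
  Base: filing + 15 years → 24 October 2001.
  Marketing Approval Extension: 1529 days (within the 1840-day cap) → +1529 days → 31 December 2005.
Expiry of referenced patent CV-344316:
  Base: filing + 15 years → 27 May 2000.
  Marketing Approval Extension: 2274 days claimed exceeds the 1840-day cap, so +1840 days → 10 June 2005.
  Prosecution Delay Deduction: −363 days → 12 June 2004.
Terminal disclaimer: CV-394145 expires on the earlier of 31 December 2005 and 12 June 2004.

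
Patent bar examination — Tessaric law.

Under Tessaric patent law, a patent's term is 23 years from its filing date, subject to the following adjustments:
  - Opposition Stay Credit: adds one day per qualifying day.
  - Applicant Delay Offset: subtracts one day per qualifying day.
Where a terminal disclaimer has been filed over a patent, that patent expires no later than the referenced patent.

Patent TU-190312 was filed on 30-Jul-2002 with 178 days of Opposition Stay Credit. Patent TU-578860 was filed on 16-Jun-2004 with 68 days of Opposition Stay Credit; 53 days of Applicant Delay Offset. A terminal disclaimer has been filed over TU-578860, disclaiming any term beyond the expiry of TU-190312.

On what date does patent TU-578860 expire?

January 24, 2026

Natural term of TU-578860:
  Base: filing + 23 years → 16 June 2027.
  Opposition Stay Credit: +68 days → 23 August 2027.
  Applicant Delay Offset: −53 days → 1 July 2027.
Expiry of referenced patent TU-190312:
  Base: filing + 23 years → 30 July 2025.
  Opposition Stay Credit: +178 days → 24 January 2026.
Terminal disclaimer: TU-578860 expires on the earlier of 1 July 2027 and 24 January 2026.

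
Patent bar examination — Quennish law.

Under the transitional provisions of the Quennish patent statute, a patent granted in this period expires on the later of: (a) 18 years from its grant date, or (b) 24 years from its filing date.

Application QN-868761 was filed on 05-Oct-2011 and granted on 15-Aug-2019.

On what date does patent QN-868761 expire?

(a) grant + 18 years → 15 August 2037.
(b) filing + 24 years → 5 October 2035.
Later of the two: 15 August 2037.

2037-08-15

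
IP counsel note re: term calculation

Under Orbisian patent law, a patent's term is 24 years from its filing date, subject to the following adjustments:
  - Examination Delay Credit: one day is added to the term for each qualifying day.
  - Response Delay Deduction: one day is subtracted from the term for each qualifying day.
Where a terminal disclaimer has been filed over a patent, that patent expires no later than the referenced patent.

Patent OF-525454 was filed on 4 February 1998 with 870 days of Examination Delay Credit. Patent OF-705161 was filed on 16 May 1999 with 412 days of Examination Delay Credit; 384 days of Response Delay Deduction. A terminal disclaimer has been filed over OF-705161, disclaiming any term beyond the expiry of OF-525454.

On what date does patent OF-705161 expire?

June 13, 2023

Natural term of OF-705161:
  Base: filing + 24 years → 16 May 2023.
  Examination Delay Credit: +412 days → 1 July 2024.
  Response Delay Deduction: −384 days → 13 June 2023.
Expiry of referenced patent OF-525454:
  Base: filing + 24 years → 4 February 2022.
  Examination Delay Credit: +870 days → 23 June 2024.
Terminal disclaimer: OF-705161 expires on the earlier of 13 June 2023 and 23 June 2024.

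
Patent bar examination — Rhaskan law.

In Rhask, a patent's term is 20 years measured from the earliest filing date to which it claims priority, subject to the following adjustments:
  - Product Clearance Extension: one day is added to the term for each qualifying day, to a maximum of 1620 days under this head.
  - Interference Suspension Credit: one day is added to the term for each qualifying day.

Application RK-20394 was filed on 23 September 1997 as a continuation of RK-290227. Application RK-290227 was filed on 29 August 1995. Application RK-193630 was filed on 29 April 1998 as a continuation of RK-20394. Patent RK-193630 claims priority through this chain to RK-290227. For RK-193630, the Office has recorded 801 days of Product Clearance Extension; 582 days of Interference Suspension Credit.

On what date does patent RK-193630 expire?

Earliest priority filing: 29 August 1995.
Base term: 29 August 1995 + 20 years → 29 August 2015.
Product Clearance Extension: 801 days (within the 1620-day cap) → +801 days → 7 November 2017.
Interference Suspension Credit: +582 days → 12 June 2019.

June 12, 2019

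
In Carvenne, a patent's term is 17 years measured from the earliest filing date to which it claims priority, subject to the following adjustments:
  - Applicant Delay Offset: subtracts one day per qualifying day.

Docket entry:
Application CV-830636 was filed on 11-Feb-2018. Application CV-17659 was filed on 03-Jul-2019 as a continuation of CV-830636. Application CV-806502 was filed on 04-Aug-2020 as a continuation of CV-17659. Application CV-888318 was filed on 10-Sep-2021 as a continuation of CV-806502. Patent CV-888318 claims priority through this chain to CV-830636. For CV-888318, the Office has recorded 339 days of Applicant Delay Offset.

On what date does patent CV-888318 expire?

2034-03-09

Earliest priority filing: 11 February 2018.
Base term: 11 February 2018 + 17 years → 11 February 2035.
Applicant Delay Offset: −339 days → 9 March 2034.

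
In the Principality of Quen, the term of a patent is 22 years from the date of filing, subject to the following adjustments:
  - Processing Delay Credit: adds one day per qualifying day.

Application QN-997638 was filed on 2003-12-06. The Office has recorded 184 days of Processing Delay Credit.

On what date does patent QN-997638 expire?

2026-06-08

Base term: filing date + 22 years → 6 December 2025.
Processing Delay Credit: +184 days → 8 June 2026.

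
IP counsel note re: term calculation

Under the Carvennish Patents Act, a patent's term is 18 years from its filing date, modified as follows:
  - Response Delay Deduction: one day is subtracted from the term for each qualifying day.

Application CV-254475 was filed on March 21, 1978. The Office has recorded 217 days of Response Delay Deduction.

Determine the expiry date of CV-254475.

Base term: filing date + 18 years → 21 March 1996.
Response Delay Deduction: −217 days → 17 August 1995.

1995-08-17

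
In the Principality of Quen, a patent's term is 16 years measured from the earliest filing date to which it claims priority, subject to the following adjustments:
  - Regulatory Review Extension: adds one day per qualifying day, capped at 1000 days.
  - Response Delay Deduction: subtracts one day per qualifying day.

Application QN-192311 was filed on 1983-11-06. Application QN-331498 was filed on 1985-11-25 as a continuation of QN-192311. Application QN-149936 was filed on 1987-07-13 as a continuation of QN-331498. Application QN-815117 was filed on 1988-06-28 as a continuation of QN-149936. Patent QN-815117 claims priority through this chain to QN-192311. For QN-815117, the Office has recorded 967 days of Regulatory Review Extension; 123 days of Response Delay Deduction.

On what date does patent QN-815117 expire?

Earliest priority filing: 6 November 1983.
Base term: 6 November 1983 + 16 years → 6 November 1999.
Regulatory Review Extension: 967 days (within the 1000-day cap) → +967 days → 30 June 2002.
Response Delay Deduction: −123 days → 27 February 2002.

February 27, 2002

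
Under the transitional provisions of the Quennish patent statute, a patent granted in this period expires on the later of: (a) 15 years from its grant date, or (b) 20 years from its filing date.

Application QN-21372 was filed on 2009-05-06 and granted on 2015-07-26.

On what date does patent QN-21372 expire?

(a) grant + 15 years → 26 July 2030.
(b) filing + 20 years → 6 May 2029.
Later of the two: 26 July 2030.

2030-07-26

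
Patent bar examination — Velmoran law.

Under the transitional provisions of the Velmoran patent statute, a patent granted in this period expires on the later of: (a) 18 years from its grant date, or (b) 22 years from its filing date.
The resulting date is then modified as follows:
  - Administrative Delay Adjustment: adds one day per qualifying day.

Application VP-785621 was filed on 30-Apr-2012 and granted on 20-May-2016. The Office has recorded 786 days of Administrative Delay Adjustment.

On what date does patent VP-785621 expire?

July 14, 2036

(a) grant + 18 years → 20 May 2034.
(b) filing + 22 years → 30 April 2034.
Later of the two: 20 May 2034.
Administrative Delay Adjustment: +786 days → 14 July 2036.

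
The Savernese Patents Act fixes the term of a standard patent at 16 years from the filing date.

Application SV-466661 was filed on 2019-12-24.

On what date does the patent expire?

Filing date + 16 years → 24 December 2035.

2035-12-24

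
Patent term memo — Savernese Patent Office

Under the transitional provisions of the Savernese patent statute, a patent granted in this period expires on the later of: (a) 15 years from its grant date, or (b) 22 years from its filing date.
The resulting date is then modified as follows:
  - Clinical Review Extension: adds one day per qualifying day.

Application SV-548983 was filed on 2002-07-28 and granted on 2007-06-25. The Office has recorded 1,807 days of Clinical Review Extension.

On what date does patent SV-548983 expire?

July 9, 2029

(a) grant + 15 years → 25 June 2022.
(b) filing + 22 years → 28 July 2024.
Later of the two: 28 July 2024.
Clinical Review Extension: +1807 days → 9 July 2029.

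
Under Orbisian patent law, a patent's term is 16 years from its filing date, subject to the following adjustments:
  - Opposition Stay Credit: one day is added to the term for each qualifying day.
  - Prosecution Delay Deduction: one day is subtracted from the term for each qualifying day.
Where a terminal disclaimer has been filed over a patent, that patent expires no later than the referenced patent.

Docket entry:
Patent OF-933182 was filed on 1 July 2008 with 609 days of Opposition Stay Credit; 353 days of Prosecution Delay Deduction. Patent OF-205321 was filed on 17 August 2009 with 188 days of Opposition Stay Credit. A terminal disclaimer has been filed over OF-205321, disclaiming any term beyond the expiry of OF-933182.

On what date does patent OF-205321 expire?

Natural term of OF-205321:
  Base: filing + 16 years → 17 August 2025.
  Opposition Stay Credit: +188 days → 21 February 2026.
Expiry of referenced patent OF-933182:
  Base: filing + 16 years → 1 July 2024.
  Opposition Stay Credit: +609 days → 2 March 2026.
  Prosecution Delay Deduction: −353 days → 14 March 2025.
Terminal disclaimer: OF-205321 expires on the earlier of 21 February 2026 and 14 March 2025.

2025-03-14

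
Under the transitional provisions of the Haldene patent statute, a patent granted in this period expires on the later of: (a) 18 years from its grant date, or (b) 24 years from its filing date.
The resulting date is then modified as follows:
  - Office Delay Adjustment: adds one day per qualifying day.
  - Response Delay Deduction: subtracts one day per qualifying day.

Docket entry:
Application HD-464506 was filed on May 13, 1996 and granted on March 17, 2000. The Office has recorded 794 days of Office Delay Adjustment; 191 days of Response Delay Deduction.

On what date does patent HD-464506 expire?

(a) grant + 18 years → 17 March 2018.
(b) filing + 24 years → 13 May 2020.
Later of the two: 13 May 2020.
Office Delay Adjustment: +794 days → 16 July 2022.
Response Delay Deduction: −191 days → 6 January 2022.

January 6, 2022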